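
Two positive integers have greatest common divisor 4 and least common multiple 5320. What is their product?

For any two positive integers, gcd × lcm = product = 4 × 5320 = 21280.

21280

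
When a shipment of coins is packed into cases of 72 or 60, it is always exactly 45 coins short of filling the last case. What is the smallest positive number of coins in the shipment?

Being 45 short of a full case of size k means N ≡ −45 (mod k), i.e. N + 45 is a multiple of each size.
72 = 2^3 × 3^2
60 = 2^2 × 3 × 5
LCM(72, 60) = 2^3 × 3^2 × 5 = 360.
Smallest positive N is 360 − 45 = 315.

315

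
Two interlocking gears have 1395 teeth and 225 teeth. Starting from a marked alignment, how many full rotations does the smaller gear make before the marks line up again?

31 rotations

The first common completion time is the LCM of the periods.
1395 = 3^2 × 5 × 31
225 = 3^2 × 5^2
LCM(1395, 225) = 3^2 × 5^2 × 31 = 6975.
Rotations for period 225: 6975 / 225 = 31.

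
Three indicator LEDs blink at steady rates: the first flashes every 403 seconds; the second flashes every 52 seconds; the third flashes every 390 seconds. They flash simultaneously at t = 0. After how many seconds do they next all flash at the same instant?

24180 seconds

They coincide at every common multiple of the periods; the first is the LCM.
403 = 13 × 31
52 = 2^2 × 13
390 = 2 × 3 × 5 × 13
LCM(403, 52, 390) = 2^2 × 3 × 5 × 13 × 31 = 24180.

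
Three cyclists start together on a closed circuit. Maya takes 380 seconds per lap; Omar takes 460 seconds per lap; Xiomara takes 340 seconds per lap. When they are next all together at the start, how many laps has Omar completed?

The first common completion time is the LCM of the periods.
380 = 2^2 × 5 × 19
460 = 2^2 × 5 × 23
340 = 2^2 × 5 × 17
LCM(380, 460, 340) = 2^2 × 5 × 17 × 19 × 23 = 148580.
Laps for period 460: 148580 / 460 = 323.

323 laps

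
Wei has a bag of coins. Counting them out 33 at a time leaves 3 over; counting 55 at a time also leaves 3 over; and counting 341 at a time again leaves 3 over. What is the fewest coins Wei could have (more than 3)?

5118

N − 3 must be a common multiple of 33, 55, and 341.
33 = 3 × 11
55 = 5 × 11
341 = 11 × 31
LCM(33, 55, 341) = 3 × 5 × 11 × 31 = 5115.
Smallest N > 3 is LCM + 3 = 5115 + 3 = 5118.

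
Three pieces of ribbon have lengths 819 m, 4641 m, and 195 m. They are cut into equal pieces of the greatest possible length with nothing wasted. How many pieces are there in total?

145

Piece length = gcd(819, 4641, 195).
819 = 3^2 × 7 × 13
4641 = 3 × 7 × 13 × 17
195 = 3 × 5 × 13
gcd(819, 4641, 195) = 3 × 13 = 39.
Total pieces = 819/39 + 4641/39 + 195/39 = 21 + 119 + 5 = 145.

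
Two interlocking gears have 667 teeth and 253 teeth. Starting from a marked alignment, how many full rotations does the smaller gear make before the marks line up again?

29 rotations

All finish a whole number of cycles simultaneously at t = LCM of the periods.
667 = 23 × 29
253 = 11 × 23
LCM(667, 253) = 11 × 23 × 29 = 7337.
Rotations for period 253: 7337 / 253 = 29.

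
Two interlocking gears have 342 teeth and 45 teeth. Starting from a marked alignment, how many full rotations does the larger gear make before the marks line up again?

5 rotations

The first common completion time is the LCM of the periods.
342 = 2 × 3^2 × 19
45 = 3^2 × 5
LCM(342, 45) = 2 × 3^2 × 5 × 19 = 1710.
Rotations for period 342: 1710 / 342 = 5.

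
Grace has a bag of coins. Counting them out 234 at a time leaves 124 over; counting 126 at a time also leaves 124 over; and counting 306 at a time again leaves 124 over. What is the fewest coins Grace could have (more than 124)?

N − 124 must be a common multiple of 234, 126, and 306.
234 = 2 × 3^2 × 13
126 = 2 × 3^2 × 7
306 = 2 × 3^2 × 17
LCM(234, 126, 306) = 2 × 3^2 × 7 × 13 × 17 = 27846.
Smallest N > 124 is LCM + 124 = 27846 + 124 = 27970.

27970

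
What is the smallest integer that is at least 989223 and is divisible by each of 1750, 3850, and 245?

The integer must be a common multiple of 1750, 3850, and 245, so a multiple of their LCM.
1750 = 2 × 5^3 × 7
3850 = 2 × 5^2 × 7 × 11
245 = 5 × 7^2
LCM(1750, 3850, 245) = 2 × 5^3 × 7^2 × 11 = 134750.
Smallest multiple of 134750 that is ≥ 989223: ⌈989223/134750⌉ × 134750 = 8 × 134750 = 1078000.

1078000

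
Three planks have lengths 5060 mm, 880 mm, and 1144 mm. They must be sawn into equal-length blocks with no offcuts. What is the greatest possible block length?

The block length must divide every plank, so the greatest is gcd(5060, 880, 1144).
5060 = 2^2 × 5 × 11 × 23
880 = 2^4 × 5 × 11
1144 = 2^3 × 11 × 13
gcd(5060, 880, 1144) = 2^2 × 11 = 44.

44 mm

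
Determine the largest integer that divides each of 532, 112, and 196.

532 = 2^2 × 7 × 19
112 = 2^4 × 7
196 = 2^2 × 7^2
gcd(532, 112, 196) = 2^2 × 7 = 28.

28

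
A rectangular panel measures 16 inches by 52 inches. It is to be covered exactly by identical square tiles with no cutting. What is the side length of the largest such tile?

4 inches

By the Euclidean algorithm:
52 = 3 × 16 + 4
16 = 4 × 4 + 0
gcd(16, 52) = 4.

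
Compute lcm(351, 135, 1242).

351 = 3^3 × 13
135 = 3^3 × 5
1242 = 2 × 3^3 × 23
LCM(351, 135, 1242) = 2 × 3^3 × 5 × 13 × 23 = 80730.

80730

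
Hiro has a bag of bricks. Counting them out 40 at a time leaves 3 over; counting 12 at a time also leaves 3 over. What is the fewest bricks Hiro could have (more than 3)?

N − 3 must be a common multiple of 40 and 12.
40 = 2^3 × 5
12 = 2^2 × 3
LCM(40, 12) = 2^3 × 3 × 5 = 120.
Smallest N > 3 is LCM + 3 = 120 + 3 = 123.

123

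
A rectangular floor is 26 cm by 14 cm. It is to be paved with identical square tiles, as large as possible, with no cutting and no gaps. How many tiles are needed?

Tile side = gcd(26, 14).
26 = 2 × 13
14 = 2 × 7
gcd(26, 14) = 2.
Tiles: (26/2) × (14/2) = 13 × 7 = 91.

91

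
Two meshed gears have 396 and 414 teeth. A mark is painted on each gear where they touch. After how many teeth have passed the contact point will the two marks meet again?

9108 teeth

The first simultaneous occurrence is after LCM of the individual periods.
396 = 2^2 × 3^2 × 11
414 = 2 × 3^2 × 23
LCM(396, 414) = 2^2 × 3^2 × 11 × 23 = 9108.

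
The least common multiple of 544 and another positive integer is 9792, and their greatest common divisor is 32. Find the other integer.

gcd × lcm = product of the two integers, so the other integer is (32 × 9792) / 544 = 576.

576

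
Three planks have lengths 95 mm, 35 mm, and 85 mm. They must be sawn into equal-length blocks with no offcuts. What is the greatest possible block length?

5 mm

The block length must divide every plank, so the greatest is gcd(95, 35, 85).
95 = 5 × 19
35 = 5 × 7
85 = 5 × 17
gcd(95, 35, 85) = 5.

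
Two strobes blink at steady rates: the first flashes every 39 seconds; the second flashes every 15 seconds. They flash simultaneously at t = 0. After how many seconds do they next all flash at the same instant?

The first simultaneous occurrence is after LCM of the individual periods.
39 = 3 × 13
15 = 3 × 5
LCM(39, 15) = 3 × 5 × 13 = 195.

195 seconds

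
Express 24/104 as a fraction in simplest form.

3/13

24 = 2^3 × 3
104 = 2^3 × 13
gcd(24, 104) = 2^3 = 8.
Divide numerator and denominator by 8: 24/104 = 3/13.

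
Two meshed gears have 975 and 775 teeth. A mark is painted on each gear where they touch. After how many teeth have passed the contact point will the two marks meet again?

30225 teeth

They coincide at every common multiple of the periods; the first is the LCM.
975 = 3 × 5^2 × 13
775 = 5^2 × 31
LCM(975, 775) = 3 × 5^2 × 13 × 31 = 30225.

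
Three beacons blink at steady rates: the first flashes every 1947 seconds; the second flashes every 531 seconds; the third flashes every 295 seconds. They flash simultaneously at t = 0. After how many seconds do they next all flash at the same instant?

They coincide at every common multiple of the periods; the first is the LCM.
1947 = 3 × 11 × 59
531 = 3^2 × 59
295 = 5 × 59
LCM(1947, 531, 295) = 3^2 × 5 × 11 × 59 = 29205.

29205 seconds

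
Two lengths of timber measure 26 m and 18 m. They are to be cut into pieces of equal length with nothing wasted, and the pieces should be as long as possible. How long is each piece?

Each piece length must divide every original length, so the longest possible is gcd(26, 18).
26 = 2 × 13
18 = 2 × 3^2
gcd(26, 18) = 2.

2 m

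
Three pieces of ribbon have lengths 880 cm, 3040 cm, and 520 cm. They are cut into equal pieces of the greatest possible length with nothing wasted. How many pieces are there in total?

111

Piece length = gcd(880, 3040, 520).
880 = 2^4 × 5 × 11
3040 = 2^5 × 5 × 19
520 = 2^3 × 5 × 13
gcd(880, 3040, 520) = 2^3 × 5 = 40.
Total pieces = 880/40 + 3040/40 + 520/40 = 22 + 76 + 13 = 111.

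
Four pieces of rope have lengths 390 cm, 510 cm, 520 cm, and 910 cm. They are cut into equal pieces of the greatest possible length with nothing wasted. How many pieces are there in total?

233

Piece length = gcd(390, 510, 520, 910).
390 = 2 × 3 × 5 × 13
510 = 2 × 3 × 5 × 17
520 = 2^3 × 5 × 13
910 = 2 × 5 × 7 × 13
gcd(390, 510, 520, 910) = 2 × 5 = 10.
Total pieces = 390/10 + 510/10 + 520/10 + 910/10 = 39 + 51 + 52 + 91 = 233.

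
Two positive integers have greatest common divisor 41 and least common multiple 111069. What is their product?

For any two positive integers, gcd × lcm = product = 41 × 111069 = 4553829.

4553829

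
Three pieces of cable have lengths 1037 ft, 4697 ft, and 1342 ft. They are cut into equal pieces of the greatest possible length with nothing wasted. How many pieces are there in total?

116

Piece length = gcd(1037, 4697, 1342).
1037 = 17 × 61
4697 = 7 × 11 × 61
1342 = 2 × 11 × 61
gcd(1037, 4697, 1342) = 61.
Total pieces = 1037/61 + 4697/61 + 1342/61 = 17 + 77 + 22 = 116.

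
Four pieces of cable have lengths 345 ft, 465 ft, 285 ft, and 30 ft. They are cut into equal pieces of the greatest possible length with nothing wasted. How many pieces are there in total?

75

Piece length = gcd(345, 465, 285, 30).
345 = 3 × 5 × 23
465 = 3 × 5 × 31
285 = 3 × 5 × 19
30 = 2 × 3 × 5
gcd(345, 465, 285, 30) = 3 × 5 = 15.
Total pieces = 345/15 + 465/15 + 285/15 + 30/15 = 23 + 31 + 19 + 2 = 75.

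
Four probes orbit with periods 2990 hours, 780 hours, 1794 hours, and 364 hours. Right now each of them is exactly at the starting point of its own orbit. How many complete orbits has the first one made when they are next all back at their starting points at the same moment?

42 orbits

All finish a whole number of cycles simultaneously at t = LCM of the periods.
2990 = 2 × 5 × 13 × 23
780 = 2^2 × 3 × 5 × 13
1794 = 2 × 3 × 13 × 23
364 = 2^2 × 7 × 13
LCM(2990, 780, 1794, 364) = 2^2 × 3 × 5 × 7 × 13 × 23 = 125580.
Orbits for period 2990: 125580 / 2990 = 42.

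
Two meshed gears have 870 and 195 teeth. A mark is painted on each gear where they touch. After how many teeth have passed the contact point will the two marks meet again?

We need the least common multiple of the intervals.
870 = 2 × 3 × 5 × 29
195 = 3 × 5 × 13
LCM(870, 195) = 2 × 3 × 5 × 13 × 29 = 11310.

11310 teeth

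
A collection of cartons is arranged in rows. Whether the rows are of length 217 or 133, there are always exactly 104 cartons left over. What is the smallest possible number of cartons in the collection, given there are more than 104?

4227

N − 104 must be a common multiple of 217 and 133.
217 = 7 × 31
133 = 7 × 19
LCM(217, 133) = 7 × 19 × 31 = 4123.
Smallest N > 104 is LCM + 104 = 4123 + 104 = 4227.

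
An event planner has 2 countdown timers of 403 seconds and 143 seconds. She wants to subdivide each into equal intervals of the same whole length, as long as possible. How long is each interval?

By the Euclidean algorithm:
403 = 2 × 143 + 117
143 = 1 × 117 + 26
117 = 4 × 26 + 13
26 = 2 × 13 + 0
gcd(403, 143) = 13.

13 seconds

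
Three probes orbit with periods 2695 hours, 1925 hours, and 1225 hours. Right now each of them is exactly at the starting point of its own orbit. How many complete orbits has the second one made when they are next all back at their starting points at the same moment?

7 orbits

They are all back at their starting positions together after one LCM of the periods.
2695 = 5 × 7^2 × 11
1925 = 5^2 × 7 × 11
1225 = 5^2 × 7^2
LCM(2695, 1925, 1225) = 5^2 × 7^2 × 11 = 13475.
Orbits for period 1925: 13475 / 1925 = 7.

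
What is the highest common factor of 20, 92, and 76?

4

20 = 2^2 × 5
92 = 2^2 × 23
76 = 2^2 × 19
gcd(20, 92, 76) = 2^2 = 4.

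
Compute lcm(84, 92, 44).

21252

84 = 2^2 × 3 × 7
92 = 2^2 × 23
44 = 2^2 × 11
LCM(84, 92, 44) = 2^2 × 3 × 7 × 11 × 23 = 21252.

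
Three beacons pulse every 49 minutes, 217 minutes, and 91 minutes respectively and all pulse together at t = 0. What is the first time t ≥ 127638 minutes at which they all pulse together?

138229 minutes

Joint pulses occur at multiples of LCM(49, 217, 91).
49 = 7^2
217 = 7 × 31
91 = 7 × 13
LCM(49, 217, 91) = 7^2 × 13 × 31 = 19747.
Smallest multiple of 19747 that is ≥ 127638: ⌈127638/19747⌉ × 19747 = 7 × 19747 = 138229.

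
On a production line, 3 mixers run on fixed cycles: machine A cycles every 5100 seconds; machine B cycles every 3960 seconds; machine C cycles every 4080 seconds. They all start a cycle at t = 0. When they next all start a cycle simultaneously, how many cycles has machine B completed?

170 cycles

The first common completion time is the LCM of the periods.
5100 = 2^2 × 3 × 5^2 × 17
3960 = 2^3 × 3^2 × 5 × 11
4080 = 2^4 × 3 × 5 × 17
LCM(5100, 3960, 4080) = 2^4 × 3^2 × 5^2 × 11 × 17 = 673200.
Cycles for period 3960: 673200 / 3960 = 170.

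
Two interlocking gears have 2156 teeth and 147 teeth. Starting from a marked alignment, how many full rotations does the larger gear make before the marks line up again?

3 rotations

The first common completion time is the LCM of the periods.
2156 = 2^2 × 7^2 × 11
147 = 3 × 7^2
LCM(2156, 147) = 2^2 × 3 × 7^2 × 11 = 6468.
Rotations for period 2156: 6468 / 2156 = 3.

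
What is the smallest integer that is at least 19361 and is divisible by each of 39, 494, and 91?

The integer must be a common multiple of 39, 494, and 91, so a multiple of their LCM.
39 = 3 × 13
494 = 2 × 13 × 19
91 = 7 × 13
LCM(39, 494, 91) = 2 × 3 × 7 × 13 × 19 = 10374.
Smallest multiple of 10374 that is ≥ 19361: ⌈19361/10374⌉ × 10374 = 2 × 10374 = 20748.

20748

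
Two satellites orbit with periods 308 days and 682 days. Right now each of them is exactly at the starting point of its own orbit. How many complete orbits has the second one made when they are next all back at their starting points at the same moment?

They are all back at their starting positions together after one LCM of the periods.
308 = 2^2 × 7 × 11
682 = 2 × 11 × 31
LCM(308, 682) = 2^2 × 7 × 11 × 31 = 9548.
Orbits for period 682: 9548 / 682 = 14.

14 orbits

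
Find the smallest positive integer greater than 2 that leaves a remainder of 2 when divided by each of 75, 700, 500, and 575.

N − 2 must be a common multiple of 75, 700, 500, and 575.
75 = 3 × 5^2
700 = 2^2 × 5^2 × 7
500 = 2^2 × 5^3
575 = 5^2 × 23
LCM(75, 700, 500, 575) = 2^2 × 3 × 5^3 × 7 × 23 = 241500.
Smallest N > 2 is LCM + 2 = 241500 + 2 = 241502.

241502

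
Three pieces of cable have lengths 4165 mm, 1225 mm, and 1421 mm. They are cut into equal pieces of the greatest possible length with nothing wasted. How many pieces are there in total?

Piece length = gcd(4165, 1225, 1421).
4165 = 5 × 7^2 × 17
1225 = 5^2 × 7^2
1421 = 7^2 × 29
gcd(4165, 1225, 1421) = 7^2 = 49.
Total pieces = 4165/49 + 1225/49 + 1421/49 = 85 + 25 + 29 = 139.

139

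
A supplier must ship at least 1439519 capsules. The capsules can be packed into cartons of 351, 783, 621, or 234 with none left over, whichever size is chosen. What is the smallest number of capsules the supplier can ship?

1872936

The number of capsules must be a common multiple of 351, 783, 621, and 234, so a multiple of their LCM.
351 = 3^3 × 13
783 = 3^3 × 29
621 = 3^3 × 23
234 = 2 × 3^2 × 13
LCM(351, 783, 621, 234) = 2 × 3^3 × 13 × 23 × 29 = 468234.
Smallest multiple of 468234 that is ≥ 1439519: ⌈1439519/468234⌉ × 468234 = 4 × 468234 = 1872936.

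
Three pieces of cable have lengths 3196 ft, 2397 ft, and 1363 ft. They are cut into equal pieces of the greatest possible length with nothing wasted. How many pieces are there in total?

148

Piece length = gcd(3196, 2397, 1363).
3196 = 2^2 × 17 × 47
2397 = 3 × 17 × 47
1363 = 29 × 47
gcd(3196, 2397, 1363) = 47.
Total pieces = 3196/47 + 2397/47 + 1363/47 = 68 + 51 + 29 = 148.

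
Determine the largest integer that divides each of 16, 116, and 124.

16 = 2^4
116 = 2^2 × 29
124 = 2^2 × 31
gcd(16, 116, 124) = 2^2 = 4.

4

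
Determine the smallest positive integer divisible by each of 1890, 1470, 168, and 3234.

1890 = 2 × 3^3 × 5 × 7
1470 = 2 × 3 × 5 × 7^2
168 = 2^3 × 3 × 7
3234 = 2 × 3 × 7^2 × 11
LCM(1890, 1470, 168, 3234) = 2^3 × 3^3 × 5 × 7^2 × 11 = 582120.

582120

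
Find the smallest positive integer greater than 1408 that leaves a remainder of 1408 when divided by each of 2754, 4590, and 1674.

N − 1408 must be a common multiple of 2754, 4590, and 1674.
2754 = 2 × 3^4 × 17
4590 = 2 × 3^3 × 5 × 17
1674 = 2 × 3^3 × 31
LCM(2754, 4590, 1674) = 2 × 3^4 × 5 × 17 × 31 = 426870.
Smallest N > 1408 is LCM + 1408 = 426870 + 1408 = 428278.

428278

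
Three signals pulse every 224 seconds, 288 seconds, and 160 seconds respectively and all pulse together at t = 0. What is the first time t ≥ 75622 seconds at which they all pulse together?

80640 seconds

Joint pulses occur at multiples of LCM(224, 288, 160).
224 = 2^5 × 7
288 = 2^5 × 3^2
160 = 2^5 × 5
LCM(224, 288, 160) = 2^5 × 3^2 × 5 × 7 = 10080.
Smallest multiple of 10080 that is ≥ 75622: ⌈75622/10080⌉ × 10080 = 8 × 10080 = 80640.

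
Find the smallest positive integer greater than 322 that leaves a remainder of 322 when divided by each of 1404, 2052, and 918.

N − 322 must be a common multiple of 1404, 2052, and 918.
1404 = 2^2 × 3^3 × 13
2052 = 2^2 × 3^3 × 19
918 = 2 × 3^3 × 17
LCM(1404, 2052, 918) = 2^2 × 3^3 × 13 × 17 × 19 = 453492.
Smallest N > 322 is LCM + 322 = 453492 + 322 = 453814.

453814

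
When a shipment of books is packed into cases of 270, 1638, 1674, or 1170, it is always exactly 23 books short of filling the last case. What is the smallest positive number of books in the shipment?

761647

Being 23 short of a full case of size k means N ≡ −23 (mod k), i.e. N + 23 is a multiple of each size.
270 = 2 × 3^3 × 5
1638 = 2 × 3^2 × 7 × 13
1674 = 2 × 3^3 × 31
1170 = 2 × 3^2 × 5 × 13
LCM(270, 1638, 1674, 1170) = 2 × 3^3 × 5 × 7 × 13 × 31 = 761670.
Smallest positive N is 761670 − 23 = 761647.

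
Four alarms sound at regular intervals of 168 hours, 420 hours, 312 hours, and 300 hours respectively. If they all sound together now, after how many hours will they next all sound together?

54600 hours

They coincide at every common multiple of the periods; the first is the LCM.
168 = 2^3 × 3 × 7
420 = 2^2 × 3 × 5 × 7
312 = 2^3 × 3 × 13
300 = 2^2 × 3 × 5^2
LCM(168, 420, 312, 300) = 2^3 × 3 × 5^2 × 7 × 13 = 54600.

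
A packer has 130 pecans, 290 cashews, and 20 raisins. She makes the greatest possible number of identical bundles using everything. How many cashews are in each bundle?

Number of bundles = gcd(130, 290, 20).
130 = 2 × 5 × 13
290 = 2 × 5 × 29
20 = 2^2 × 5
gcd(130, 290, 20) = 2 × 5 = 10.
cashews per bundle = 290 / 10 = 29.

29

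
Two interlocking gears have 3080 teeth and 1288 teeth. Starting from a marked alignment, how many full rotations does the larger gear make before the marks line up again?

They are all back at their starting positions together after one LCM of the periods.
3080 = 2^3 × 5 × 7 × 11
1288 = 2^3 × 7 × 23
LCM(3080, 1288) = 2^3 × 5 × 7 × 11 × 23 = 70840.
Rotations for period 3080: 70840 / 3080 = 23.

23 rotations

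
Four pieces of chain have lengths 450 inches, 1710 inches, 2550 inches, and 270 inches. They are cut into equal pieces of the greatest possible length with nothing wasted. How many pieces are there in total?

166

Piece length = gcd(450, 1710, 2550, 270).
450 = 2 × 3^2 × 5^2
1710 = 2 × 3^2 × 5 × 19
2550 = 2 × 3 × 5^2 × 17
270 = 2 × 3^3 × 5
gcd(450, 1710, 2550, 270) = 2 × 3 × 5 = 30.
Total pieces = 450/30 + 1710/30 + 2550/30 + 270/30 = 15 + 57 + 85 + 9 = 166.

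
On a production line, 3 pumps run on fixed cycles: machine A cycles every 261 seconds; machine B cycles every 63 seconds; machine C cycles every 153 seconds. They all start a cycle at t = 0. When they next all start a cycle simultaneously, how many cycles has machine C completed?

203 cycles

All finish a whole number of cycles simultaneously at t = LCM of the periods.
261 = 3^2 × 29
63 = 3^2 × 7
153 = 3^2 × 17
LCM(261, 63, 153) = 3^2 × 7 × 17 × 29 = 31059.
Cycles for period 153: 31059 / 153 = 203.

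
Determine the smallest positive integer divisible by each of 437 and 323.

437 = 19 × 23
323 = 17 × 19
LCM(437, 323) = 17 × 19 × 23 = 7429.

7429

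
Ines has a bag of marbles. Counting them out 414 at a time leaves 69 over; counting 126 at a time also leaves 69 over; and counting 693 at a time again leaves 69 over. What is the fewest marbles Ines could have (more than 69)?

31947

N − 69 must be a common multiple of 414, 126, and 693.
414 = 2 × 3^2 × 23
126 = 2 × 3^2 × 7
693 = 3^2 × 7 × 11
LCM(414, 126, 693) = 2 × 3^2 × 7 × 11 × 23 = 31878.
Smallest N > 69 is LCM + 69 = 31878 + 69 = 31947.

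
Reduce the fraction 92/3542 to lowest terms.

92 = 2^2 × 23
3542 = 2 × 7 × 11 × 23
gcd(92, 3542) = 2 × 23 = 46.
Divide numerator and denominator by 46: 92/3542 = 2/77.

2/77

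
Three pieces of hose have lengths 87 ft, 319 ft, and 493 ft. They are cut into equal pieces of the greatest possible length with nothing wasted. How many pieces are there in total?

Piece length = gcd(87, 319, 493).
87 = 3 × 29
319 = 11 × 29
493 = 17 × 29
gcd(87, 319, 493) = 29.
Total pieces = 87/29 + 319/29 + 493/29 = 3 + 11 + 17 = 31.

31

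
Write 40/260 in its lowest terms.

40 = 2^3 × 5
260 = 2^2 × 5 × 13
gcd(40, 260) = 2^2 × 5 = 20.
Divide numerator and denominator by 20: 40/260 = 2/13.

2/13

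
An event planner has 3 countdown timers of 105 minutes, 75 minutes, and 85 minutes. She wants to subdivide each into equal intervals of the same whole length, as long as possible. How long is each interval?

The interval must divide each timer length; the longest such is the gcd.
105 = 3 × 5 × 7
75 = 3 × 5^2
85 = 5 × 17
gcd(105, 75, 85) = 5.

5 minutes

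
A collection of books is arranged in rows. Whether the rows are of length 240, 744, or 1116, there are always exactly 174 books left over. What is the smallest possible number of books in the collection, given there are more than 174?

N − 174 must be a common multiple of 240, 744, and 1116.
240 = 2^4 × 3 × 5
744 = 2^3 × 3 × 31
1116 = 2^2 × 3^2 × 31
LCM(240, 744, 1116) = 2^4 × 3^2 × 5 × 31 = 22320.
Smallest N > 174 is LCM + 174 = 22320 + 174 = 22494.

22494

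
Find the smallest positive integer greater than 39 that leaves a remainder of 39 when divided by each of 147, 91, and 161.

N − 39 must be a common multiple of 147, 91, and 161.
147 = 3 × 7^2
91 = 7 × 13
161 = 7 × 23
LCM(147, 91, 161) = 3 × 7^2 × 13 × 23 = 43953.
Smallest N > 39 is LCM + 39 = 43953 + 39 = 43992.

43992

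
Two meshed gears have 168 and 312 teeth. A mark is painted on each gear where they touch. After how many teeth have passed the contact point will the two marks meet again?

They coincide at every common multiple of the periods; the first is the LCM.
168 = 2^3 × 3 × 7
312 = 2^3 × 3 × 13
LCM(168, 312) = 2^3 × 3 × 7 × 13 = 2184.

2184 teeth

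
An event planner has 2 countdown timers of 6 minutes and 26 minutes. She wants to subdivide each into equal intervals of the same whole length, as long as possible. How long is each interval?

The interval must divide each timer length; the longest such is the gcd.
6 = 2 × 3
26 = 2 × 13
gcd(6, 26) = 2.

2 minutes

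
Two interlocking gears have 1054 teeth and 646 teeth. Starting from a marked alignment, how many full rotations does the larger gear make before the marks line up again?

19 rotations

All finish a whole number of cycles simultaneously at t = LCM of the periods.
1054 = 2 × 17 × 31
646 = 2 × 17 × 19
LCM(1054, 646) = 2 × 17 × 19 × 31 = 20026.
Rotations for period 1054: 20026 / 1054 = 19.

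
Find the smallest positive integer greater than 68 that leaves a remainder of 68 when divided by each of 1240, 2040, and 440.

N − 68 must be a common multiple of 1240, 2040, and 440.
1240 = 2^3 × 5 × 31
2040 = 2^3 × 3 × 5 × 17
440 = 2^3 × 5 × 11
LCM(1240, 2040, 440) = 2^3 × 3 × 5 × 11 × 17 × 31 = 695640.
Smallest N > 68 is LCM + 68 = 695640 + 68 = 695708.

695708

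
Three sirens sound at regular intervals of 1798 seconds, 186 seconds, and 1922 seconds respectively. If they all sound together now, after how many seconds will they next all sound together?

167214 seconds

We need the least common multiple of the intervals.
1798 = 2 × 29 × 31
186 = 2 × 3 × 31
1922 = 2 × 31^2
LCM(1798, 186, 1922) = 2 × 3 × 29 × 31^2 = 167214.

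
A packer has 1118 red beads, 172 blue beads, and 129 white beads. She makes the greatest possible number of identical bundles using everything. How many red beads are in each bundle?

Number of bundles = gcd(1118, 172, 129).
1118 = 2 × 13 × 43
172 = 2^2 × 43
129 = 3 × 43
gcd(1118, 172, 129) = 43.
red beads per bundle = 1118 / 43 = 26.

26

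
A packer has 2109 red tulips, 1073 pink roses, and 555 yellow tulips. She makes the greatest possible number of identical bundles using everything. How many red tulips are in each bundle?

Number of bundles = gcd(2109, 1073, 555).
2109 = 3 × 19 × 37
1073 = 29 × 37
555 = 3 × 5 × 37
gcd(2109, 1073, 555) = 37.
red tulips per bundle = 2109 / 37 = 57.

57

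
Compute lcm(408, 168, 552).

65688

408 = 2^3 × 3 × 17
168 = 2^3 × 3 × 7
552 = 2^3 × 3 × 23
LCM(408, 168, 552) = 2^3 × 3 × 7 × 17 × 23 = 65688.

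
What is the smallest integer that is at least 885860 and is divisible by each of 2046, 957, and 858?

The integer must be a common multiple of 2046, 957, and 858, so a multiple of their LCM.
2046 = 2 × 3 × 11 × 31
957 = 3 × 11 × 29
858 = 2 × 3 × 11 × 13
LCM(2046, 957, 858) = 2 × 3 × 11 × 13 × 29 × 31 = 771342.
Smallest multiple of 771342 that is ≥ 885860: ⌈885860/771342⌉ × 771342 = 2 × 771342 = 1542684.

1542684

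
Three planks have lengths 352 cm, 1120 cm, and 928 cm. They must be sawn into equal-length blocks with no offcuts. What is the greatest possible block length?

The block length must divide every plank, so the greatest is gcd(352, 1120, 928).
352 = 2^5 × 11
1120 = 2^5 × 5 × 7
928 = 2^5 × 29
gcd(352, 1120, 928) = 2^5 = 32.

32 cm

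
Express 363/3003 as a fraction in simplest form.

363 = 3 × 11^2
3003 = 3 × 7 × 11 × 13
gcd(363, 3003) = 3 × 11 = 33.
Divide numerator and denominator by 33: 363/3003 = 11/91.

11/91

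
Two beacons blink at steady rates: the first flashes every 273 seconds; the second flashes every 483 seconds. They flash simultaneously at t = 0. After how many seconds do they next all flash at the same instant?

They coincide at every common multiple of the periods; the first is the LCM.
273 = 3 × 7 × 13
483 = 3 × 7 × 23
LCM(273, 483) = 3 × 7 × 13 × 23 = 6279.

6279 seconds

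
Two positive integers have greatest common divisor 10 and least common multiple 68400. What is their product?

684000

For any two positive integers, gcd × lcm = product = 10 × 68400 = 684000.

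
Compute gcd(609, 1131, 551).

609 = 3 × 7 × 29
1131 = 3 × 13 × 29
551 = 19 × 29
gcd(609, 1131, 551) = 29.

29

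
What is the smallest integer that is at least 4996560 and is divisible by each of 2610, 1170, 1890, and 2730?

5700240

The integer must be a common multiple of 2610, 1170, 1890, and 2730, so a multiple of their LCM.
2610 = 2 × 3^2 × 5 × 29
1170 = 2 × 3^2 × 5 × 13
1890 = 2 × 3^3 × 5 × 7
2730 = 2 × 3 × 5 × 7 × 13
LCM(2610, 1170, 1890, 2730) = 2 × 3^3 × 5 × 7 × 13 × 29 = 712530.
Smallest multiple of 712530 that is ≥ 4996560: ⌈4996560/712530⌉ × 712530 = 8 × 712530 = 5700240.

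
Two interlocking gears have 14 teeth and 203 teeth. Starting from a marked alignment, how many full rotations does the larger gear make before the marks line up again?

They are all back at their starting positions together after one LCM of the periods.
14 = 2 × 7
203 = 7 × 29
LCM(14, 203) = 2 × 7 × 29 = 406.
Rotations for period 203: 406 / 203 = 2.

2 rotations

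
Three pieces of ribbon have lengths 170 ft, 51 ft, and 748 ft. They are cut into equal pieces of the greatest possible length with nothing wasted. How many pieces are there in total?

Piece length = gcd(170, 51, 748).
170 = 2 × 5 × 17
51 = 3 × 17
748 = 2^2 × 11 × 17
gcd(170, 51, 748) = 17.
Total pieces = 170/17 + 51/17 + 748/17 = 10 + 3 + 44 = 57.

57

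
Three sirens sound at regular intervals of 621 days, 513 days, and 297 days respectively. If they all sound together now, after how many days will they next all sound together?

They coincide at every common multiple of the periods; the first is the LCM.
621 = 3^3 × 23
513 = 3^3 × 19
297 = 3^3 × 11
LCM(621, 513, 297) = 3^3 × 11 × 19 × 23 = 129789.

129789 days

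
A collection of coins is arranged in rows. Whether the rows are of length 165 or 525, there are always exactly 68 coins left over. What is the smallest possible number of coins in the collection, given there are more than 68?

5843

N − 68 must be a common multiple of 165 and 525.
165 = 3 × 5 × 11
525 = 3 × 5^2 × 7
LCM(165, 525) = 3 × 5^2 × 7 × 11 = 5775.
Smallest N > 68 is LCM + 68 = 5775 + 68 = 5843.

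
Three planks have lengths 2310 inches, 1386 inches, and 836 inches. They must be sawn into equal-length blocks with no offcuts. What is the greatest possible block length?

22 inches

This is the greatest common divisor of 2310, 1386, and 836.
2310 = 2 × 3 × 5 × 7 × 11
1386 = 2 × 3^2 × 7 × 11
836 = 2^2 × 11 × 19
gcd(2310, 1386, 836) = 2 × 11 = 22.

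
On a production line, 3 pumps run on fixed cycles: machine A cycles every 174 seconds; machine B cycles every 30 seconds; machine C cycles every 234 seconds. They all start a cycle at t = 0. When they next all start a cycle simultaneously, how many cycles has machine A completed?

They are all back at their starting positions together after one LCM of the periods.
174 = 2 × 3 × 29
30 = 2 × 3 × 5
234 = 2 × 3^2 × 13
LCM(174, 30, 234) = 2 × 3^2 × 5 × 13 × 29 = 33930.
Cycles for period 174: 33930 / 174 = 195.

195 cycles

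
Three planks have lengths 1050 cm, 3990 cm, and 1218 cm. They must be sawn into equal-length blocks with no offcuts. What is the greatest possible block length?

42 cm

The block length must divide every plank, so the greatest is gcd(1050, 3990, 1218).
1050 = 2 × 3 × 5^2 × 7
3990 = 2 × 3 × 5 × 7 × 19
1218 = 2 × 3 × 7 × 29
gcd(1050, 3990, 1218) = 2 × 3 × 7 = 42.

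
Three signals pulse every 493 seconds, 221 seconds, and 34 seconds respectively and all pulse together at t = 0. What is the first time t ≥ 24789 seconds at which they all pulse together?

Joint pulses occur at multiples of LCM(493, 221, 34).
493 = 17 × 29
221 = 13 × 17
34 = 2 × 17
LCM(493, 221, 34) = 2 × 13 × 17 × 29 = 12818.
Smallest multiple of 12818 that is ≥ 24789: ⌈24789/12818⌉ × 12818 = 2 × 12818 = 25636.

25636 seconds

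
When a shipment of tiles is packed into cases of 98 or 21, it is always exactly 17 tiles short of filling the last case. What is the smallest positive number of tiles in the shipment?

Being 17 short of a full case of size k means N ≡ −17 (mod k), i.e. N + 17 is a multiple of each size.
98 = 2 × 7^2
21 = 3 × 7
LCM(98, 21) = 2 × 3 × 7^2 = 294.
Smallest positive N is 294 − 17 = 277.

277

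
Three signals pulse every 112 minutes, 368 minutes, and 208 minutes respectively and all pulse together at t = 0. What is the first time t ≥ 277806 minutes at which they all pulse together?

301392 minutes

Joint pulses occur at multiples of LCM(112, 368, 208).
112 = 2^4 × 7
368 = 2^4 × 23
208 = 2^4 × 13
LCM(112, 368, 208) = 2^4 × 7 × 13 × 23 = 33488.
Smallest multiple of 33488 that is ≥ 277806: ⌈277806/33488⌉ × 33488 = 9 × 33488 = 301392.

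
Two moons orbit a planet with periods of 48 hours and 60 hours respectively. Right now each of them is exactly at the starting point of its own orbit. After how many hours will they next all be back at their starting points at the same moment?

240 hours

They coincide at every common multiple of the periods; the first is the LCM.
48 = 2^4 × 3
60 = 2^2 × 3 × 5
LCM(48, 60) = 2^4 × 3 × 5 = 240.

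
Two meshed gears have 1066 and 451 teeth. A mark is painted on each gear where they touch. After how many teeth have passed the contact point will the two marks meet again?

They coincide at every common multiple of the periods; the first is the LCM.
1066 = 2 × 13 × 41
451 = 11 × 41
LCM(1066, 451) = 2 × 11 × 13 × 41 = 11726.

11726 teeth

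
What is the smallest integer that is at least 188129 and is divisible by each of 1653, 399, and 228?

231420

The integer must be a common multiple of 1653, 399, and 228, so a multiple of their LCM.
1653 = 3 × 19 × 29
399 = 3 × 7 × 19
228 = 2^2 × 3 × 19
LCM(1653, 399, 228) = 2^2 × 3 × 7 × 19 × 29 = 46284.
Smallest multiple of 46284 that is ≥ 188129: ⌈188129/46284⌉ × 46284 = 5 × 46284 = 231420.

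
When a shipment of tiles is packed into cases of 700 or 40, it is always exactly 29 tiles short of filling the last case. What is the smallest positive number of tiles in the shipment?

1371

Being 29 short of a full case of size k means N ≡ −29 (mod k), i.e. N + 29 is a multiple of each size.
700 = 2^2 × 5^2 × 7
40 = 2^3 × 5
LCM(700, 40) = 2^3 × 5^2 × 7 = 1400.
Smallest positive N is 1400 − 29 = 1371.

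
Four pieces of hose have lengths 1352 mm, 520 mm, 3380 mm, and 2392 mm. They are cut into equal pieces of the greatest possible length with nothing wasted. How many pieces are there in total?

Piece length = gcd(1352, 520, 3380, 2392).
1352 = 2^3 × 13^2
520 = 2^3 × 5 × 13
3380 = 2^2 × 5 × 13^2
2392 = 2^3 × 13 × 23
gcd(1352, 520, 3380, 2392) = 2^2 × 13 = 52.
Total pieces = 1352/52 + 520/52 + 3380/52 + 2392/52 = 26 + 10 + 65 + 46 = 147.

147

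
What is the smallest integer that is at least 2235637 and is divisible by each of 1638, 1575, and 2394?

2334150

The integer must be a common multiple of 1638, 1575, and 2394, so a multiple of their LCM.
1638 = 2 × 3^2 × 7 × 13
1575 = 3^2 × 5^2 × 7
2394 = 2 × 3^2 × 7 × 19
LCM(1638, 1575, 2394) = 2 × 3^2 × 5^2 × 7 × 13 × 19 = 778050.
Smallest multiple of 778050 that is ≥ 2235637: ⌈2235637/778050⌉ × 778050 = 3 × 778050 = 2334150.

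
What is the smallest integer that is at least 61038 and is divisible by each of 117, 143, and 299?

88803

The integer must be a common multiple of 117, 143, and 299, so a multiple of their LCM.
117 = 3^2 × 13
143 = 11 × 13
299 = 13 × 23
LCM(117, 143, 299) = 3^2 × 11 × 13 × 23 = 29601.
Smallest multiple of 29601 that is ≥ 61038: ⌈61038/29601⌉ × 29601 = 3 × 29601 = 88803.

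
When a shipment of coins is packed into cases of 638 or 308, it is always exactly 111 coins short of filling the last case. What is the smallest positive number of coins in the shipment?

8821

Being 111 short of a full case of size k means N ≡ −111 (mod k), i.e. N + 111 is a multiple of each size.
638 = 2 × 11 × 29
308 = 2^2 × 7 × 11
LCM(638, 308) = 2^2 × 7 × 11 × 29 = 8932.
Smallest positive N is 8932 − 111 = 8821.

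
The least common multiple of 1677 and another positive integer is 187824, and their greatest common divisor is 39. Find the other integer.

gcd × lcm = product of the two integers, so the other integer is (39 × 187824) / 1677 = 4368.

4368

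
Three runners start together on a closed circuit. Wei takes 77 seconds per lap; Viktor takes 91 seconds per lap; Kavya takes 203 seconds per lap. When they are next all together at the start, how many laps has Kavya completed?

The first common completion time is the LCM of the periods.
77 = 7 × 11
91 = 7 × 13
203 = 7 × 29
LCM(77, 91, 203) = 7 × 11 × 13 × 29 = 29029.
Laps for period 203: 29029 / 203 = 143.

143 laps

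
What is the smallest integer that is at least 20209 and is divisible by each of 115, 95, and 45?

The integer must be a common multiple of 115, 95, and 45, so a multiple of their LCM.
115 = 5 × 23
95 = 5 × 19
45 = 3^2 × 5
LCM(115, 95, 45) = 3^2 × 5 × 19 × 23 = 19665.
Smallest multiple of 19665 that is ≥ 20209: ⌈20209/19665⌉ × 19665 = 2 × 19665 = 39330.

39330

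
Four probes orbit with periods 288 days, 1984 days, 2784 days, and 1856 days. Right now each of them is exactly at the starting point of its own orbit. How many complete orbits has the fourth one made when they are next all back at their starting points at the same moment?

The first common completion time is the LCM of the periods.
288 = 2^5 × 3^2
1984 = 2^6 × 31
2784 = 2^5 × 3 × 29
1856 = 2^6 × 29
LCM(288, 1984, 2784, 1856) = 2^6 × 3^2 × 29 × 31 = 517824.
Orbits for period 1856: 517824 / 1856 = 279.

279 orbits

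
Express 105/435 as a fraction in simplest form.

105 = 3 × 5 × 7
435 = 3 × 5 × 29
gcd(105, 435) = 3 × 5 = 15.
Divide numerator and denominator by 15: 105/435 = 7/29.

7/29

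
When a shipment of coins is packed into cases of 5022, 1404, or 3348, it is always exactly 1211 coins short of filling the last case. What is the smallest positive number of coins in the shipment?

129361

Being 1211 short of a full case of size k means N ≡ −1211 (mod k), i.e. N + 1211 is a multiple of each size.
5022 = 2 × 3^4 × 31
1404 = 2^2 × 3^3 × 13
3348 = 2^2 × 3^3 × 31
LCM(5022, 1404, 3348) = 2^2 × 3^4 × 13 × 31 = 130572.
Smallest positive N is 130572 − 1211 = 129361.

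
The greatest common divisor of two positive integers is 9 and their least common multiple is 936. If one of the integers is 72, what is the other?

117

For two integers, gcd × lcm = product, so the other is (9 × 936) / 72 = 8424 / 72 = 117.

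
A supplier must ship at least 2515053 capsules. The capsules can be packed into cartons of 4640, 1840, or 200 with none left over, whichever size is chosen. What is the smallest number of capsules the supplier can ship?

The number of capsules must be a common multiple of 4640, 1840, and 200, so a multiple of their LCM.
4640 = 2^5 × 5 × 29
1840 = 2^4 × 5 × 23
200 = 2^3 × 5^2
LCM(4640, 1840, 200) = 2^5 × 5^2 × 23 × 29 = 533600.
Smallest multiple of 533600 that is ≥ 2515053: ⌈2515053/533600⌉ × 533600 = 5 × 533600 = 2668000.

2668000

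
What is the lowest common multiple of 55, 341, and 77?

11935

55 = 5 × 11
341 = 11 × 31
77 = 7 × 11
LCM(55, 341, 77) = 5 × 7 × 11 × 31 = 11935.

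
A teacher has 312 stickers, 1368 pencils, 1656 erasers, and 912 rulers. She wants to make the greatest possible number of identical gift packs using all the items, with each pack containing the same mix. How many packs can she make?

The pack count must divide each quantity, so the greatest is gcd(312, 1368, 1656, 912).
312 = 2^3 × 3 × 13
1368 = 2^3 × 3^2 × 19
1656 = 2^3 × 3^2 × 23
912 = 2^4 × 3 × 19
gcd(312, 1368, 1656, 912) = 2^3 × 3 = 24.

24 packs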